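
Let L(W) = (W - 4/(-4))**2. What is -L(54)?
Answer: -3025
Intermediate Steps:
L(W) = (1 + W)**2 (L(W) = (W - 4*(-1/4))**2 = (W + 1)**2 = (1 + W)**2)
-L(54) = -(1 + 54)**2 = -1*55**2 = -1*3025 = -3025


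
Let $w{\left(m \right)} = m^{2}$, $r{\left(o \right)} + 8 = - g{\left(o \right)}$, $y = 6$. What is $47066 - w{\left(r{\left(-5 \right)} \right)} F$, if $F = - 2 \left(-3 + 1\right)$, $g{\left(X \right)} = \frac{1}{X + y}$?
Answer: $46742$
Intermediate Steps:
$g{\left(X \right)} = \frac{1}{6 + X}$ ($g{\left(X \right)} = \frac{1}{X + 6} = \frac{1}{6 + X}$)
$r{\left(o \right)} = -8 - \frac{1}{6 + o}$
$F = 4$ ($F = \left(-2\right) \left(-2\right) = 4$)
$47066 - w{\left(r{\left(-5 \right)} \right)} F = 47066 - \left(\frac{-49 - -40}{6 - 5}\right)^{2} \cdot 4 = 47066 - \left(\frac{-49 + 40}{1}\right)^{2} \cdot 4 = 47066 - \left(1 \left(-9\right)\right)^{2} \cdot 4 = 47066 - \left(-9\right)^{2} \cdot 4 = 47066 - 81 \cdot 4 = 47066 - 324 = 46742$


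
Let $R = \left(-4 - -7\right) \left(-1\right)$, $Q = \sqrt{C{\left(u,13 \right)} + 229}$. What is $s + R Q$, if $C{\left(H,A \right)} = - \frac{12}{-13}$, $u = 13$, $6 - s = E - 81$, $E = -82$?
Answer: $169 - \frac{21 \sqrt{793}}{13} \approx 123.51$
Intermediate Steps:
$s = 169$ ($s = 6 - \left(-82 - 81\right) = 6 - -163 = 6 + 163 = 169$)
$C{\left(H,A \right)} = \frac{12}{13}$ ($C{\left(H,A \right)} = \left(-12\right) \left(- \frac{1}{13}\right) = \frac{12}{13}$)
$Q = \frac{7 \sqrt{793}}{13}$ ($Q = \sqrt{\frac{12}{13} + 229} = \sqrt{\frac{2989}{13}} = \frac{7 \sqrt{793}}{13} \approx 15.163$)
$R = -3$ ($R = \left(-4 + 7\right) \left(-1\right) = 3 \left(-1\right) = -3$)
$s + R Q = 169 - 3 \frac{7 \sqrt{793}}{13} = 169 - \frac{21 \sqrt{793}}{13}$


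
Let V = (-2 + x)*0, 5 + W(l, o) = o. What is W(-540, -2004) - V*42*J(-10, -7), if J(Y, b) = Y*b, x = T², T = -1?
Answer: -2009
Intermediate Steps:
W(l, o) = -5 + o
x = 1 (x = (-1)² = 1)
V = 0 (V = (-2 + 1)*0 = -1*0 = 0)
W(-540, -2004) - V*42*J(-10, -7) = (-5 - 2004) - 0*42*(-10*(-7)) = -2009 - 0*70 = -2009 - 1*0 = -2009 + 0 = -2009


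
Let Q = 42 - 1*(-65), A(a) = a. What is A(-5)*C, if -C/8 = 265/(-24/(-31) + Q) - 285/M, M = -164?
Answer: 22994450/136981 ≈ 167.87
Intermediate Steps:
Q = 107 (Q = 42 + 65 = 107)
C = -4598890/136981 (C = -8*(265/(-24/(-31) + 107) - 285/(-164)) = -8*(265/(-24*(-1/31) + 107) - 285*(-1/164)) = -8*(265/(24/31 + 107) + 285/164) = -8*(265/(3341/31) + 285/164) = -8*(265*(31/3341) + 285/164) = -8*(8215/3341 + 285/164) = -8*2299445/547924 = -4598890/136981 ≈ -33.573)
A(-5)*C = -5*(-4598890/136981) = 22994450/136981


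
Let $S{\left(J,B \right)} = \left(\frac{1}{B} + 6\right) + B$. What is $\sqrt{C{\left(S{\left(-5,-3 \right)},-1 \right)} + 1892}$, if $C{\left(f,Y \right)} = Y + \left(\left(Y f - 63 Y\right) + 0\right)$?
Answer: $\frac{\sqrt{17562}}{3} \approx 44.174$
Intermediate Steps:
$S{\left(J,B \right)} = 6 + B + \frac{1}{B}$ ($S{\left(J,B \right)} = \left(6 + \frac{1}{B}\right) + B = 6 + B + \frac{1}{B}$)
$C{\left(f,Y \right)} = - 62 Y + Y f$ ($C{\left(f,Y \right)} = Y + \left(\left(- 63 Y + Y f\right) + 0\right) = Y + \left(- 63 Y + Y f\right) = - 62 Y + Y f$)
$\sqrt{C{\left(S{\left(-5,-3 \right)},-1 \right)} + 1892} = \sqrt{- (-62 + \left(6 - 3 + \frac{1}{-3}\right)) + 1892} = \sqrt{- (-62 - - \frac{8}{3}) + 1892} = \sqrt{- (-62 + \frac{8}{3}) + 1892} = \sqrt{\left(-1\right) \left(- \frac{178}{3}\right) + 1892} = \sqrt{\frac{178}{3} + 1892} = \sqrt{\frac{5854}{3}} = \frac{\sqrt{17562}}{3}$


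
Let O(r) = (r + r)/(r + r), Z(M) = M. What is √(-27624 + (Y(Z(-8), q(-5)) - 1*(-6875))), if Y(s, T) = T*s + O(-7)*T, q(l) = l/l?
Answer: 2*I*√5189 ≈ 144.07*I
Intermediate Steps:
q(l) = 1
O(r) = 1 (O(r) = (2*r)/((2*r)) = (2*r)*(1/(2*r)) = 1)
Y(s, T) = T + T*s (Y(s, T) = T*s + 1*T = T*s + T = T + T*s)
√(-27624 + (Y(Z(-8), q(-5)) - 1*(-6875))) = √(-27624 + (1*(1 - 8) - 1*(-6875))) = √(-27624 + (1*(-7) + 6875)) = √(-27624 + (-7 + 6875)) = √(-27624 + 6868) = √(-20756) = 2*I*√5189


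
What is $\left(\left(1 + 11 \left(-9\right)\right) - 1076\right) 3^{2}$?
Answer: $-10566$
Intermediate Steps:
$\left(\left(1 + 11 \left(-9\right)\right) - 1076\right) 3^{2} = \left(\left(1 - 99\right) - 1076\right) 9 = \left(-98 - 1076\right) 9 = \left(-1174\right) 9 = -10566$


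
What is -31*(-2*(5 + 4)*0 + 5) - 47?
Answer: -202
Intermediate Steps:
-31*(-2*(5 + 4)*0 + 5) - 47 = -31*(-2*9*0 + 5) - 47 = -31*(-18*0 + 5) - 47 = -31*(0 + 5) - 47 = -31*5 - 47 = -155 - 47 = -202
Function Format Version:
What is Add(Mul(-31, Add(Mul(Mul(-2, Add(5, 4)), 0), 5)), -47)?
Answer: -202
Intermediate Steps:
Add(Mul(-31, Add(Mul(Mul(-2, Add(5, 4)), 0), 5)), -47) = Add(Mul(-31, Add(Mul(Mul(-2, 9), 0), 5)), -47) = Add(Mul(-31, Add(Mul(-18, 0), 5)), -47) = Add(Mul(-31, Add(0, 5)), -47) = Add(Mul(-31, 5), -47) = Add(-155, -47) = -202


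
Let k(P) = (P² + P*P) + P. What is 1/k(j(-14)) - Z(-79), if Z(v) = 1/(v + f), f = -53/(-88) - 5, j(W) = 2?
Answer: 8219/73390 ≈ 0.11199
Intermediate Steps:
f = -387/88 (f = -53*(-1/88) - 5 = 53/88 - 5 = -387/88 ≈ -4.3977)
k(P) = P + 2*P² (k(P) = (P² + P²) + P = 2*P² + P = P + 2*P²)
Z(v) = 1/(-387/88 + v) (Z(v) = 1/(v - 387/88) = 1/(-387/88 + v))
1/k(j(-14)) - Z(-79) = 1/(2*(1 + 2*2)) - 88/(-387 + 88*(-79)) = 1/(2*(1 + 4)) - 88/(-387 - 6952) = 1/(2*5) - 88/(-7339) = 1/10 - 88*(-1)/7339 = ⅒ - 1*(-88/7339) = ⅒ + 88/7339 = 8219/73390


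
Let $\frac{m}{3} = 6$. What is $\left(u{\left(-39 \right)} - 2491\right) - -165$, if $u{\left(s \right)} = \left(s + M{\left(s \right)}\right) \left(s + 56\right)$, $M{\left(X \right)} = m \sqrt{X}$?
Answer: $-2989 + 306 i \sqrt{39} \approx -2989.0 + 1911.0 i$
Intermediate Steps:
$m = 18$ ($m = 3 \cdot 6 = 18$)
$M{\left(X \right)} = 18 \sqrt{X}$
$u{\left(s \right)} = \left(56 + s\right) \left(s + 18 \sqrt{s}\right)$ ($u{\left(s \right)} = \left(s + 18 \sqrt{s}\right) \left(s + 56\right) = \left(s + 18 \sqrt{s}\right) \left(56 + s\right) = \left(56 + s\right) \left(s + 18 \sqrt{s}\right)$)
$\left(u{\left(-39 \right)} - 2491\right) - -165 = \left(\left(\left(-39\right)^{2} + 18 \left(-39\right)^{\frac{3}{2}} + 56 \left(-39\right) + 1008 \sqrt{-39}\right) - 2491\right) - -165 = \left(\left(1521 + 18 \left(- 39 i \sqrt{39}\right) - 2184 + 1008 i \sqrt{39}\right) - 2491\right) + 165 = \left(\left(1521 - 702 i \sqrt{39} - 2184 + 1008 i \sqrt{39}\right) - 2491\right) + 165 = \left(\left(-663 + 306 i \sqrt{39}\right) - 2491\right) + 165 = \left(-3154 + 306 i \sqrt{39}\right) + 165 = -2989 + 306 i \sqrt{39}$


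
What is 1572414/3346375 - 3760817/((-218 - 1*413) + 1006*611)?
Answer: -2323917351577/410958274625 ≈ -5.6549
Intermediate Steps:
1572414/3346375 - 3760817/((-218 - 1*413) + 1006*611) = 1572414*(1/3346375) - 3760817/((-218 - 413) + 614666) = 1572414/3346375 - 3760817/(-631 + 614666) = 1572414/3346375 - 3760817/614035 = -2323917351577/410958274625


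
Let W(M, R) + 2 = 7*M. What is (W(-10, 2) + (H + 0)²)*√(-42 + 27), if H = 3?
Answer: -63*I*√15 ≈ -244.0*I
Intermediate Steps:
W(M, R) = -2 + 7*M
(W(-10, 2) + (H + 0)²)*√(-42 + 27) = ((-2 + 7*(-10)) + (3 + 0)²)*√(-42 + 27) = ((-2 - 70) + 3²)*√(-15) = (-72 + 9)*(I*√15) = -63*I*√15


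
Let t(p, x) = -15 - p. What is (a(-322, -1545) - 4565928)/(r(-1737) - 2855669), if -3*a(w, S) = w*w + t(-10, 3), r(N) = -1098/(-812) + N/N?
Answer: 5603393978/3478201977 ≈ 1.6110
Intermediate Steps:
r(N) = 955/406 (r(N) = -1098*(-1/812) + 1 = 549/406 + 1 = 955/406)
a(w, S) = 5/3 - w**2/3 (a(w, S) = -(w*w + (-15 - 1*(-10)))/3 = -(w**2 + (-15 + 10))/3 = -(w**2 - 5)/3 = -(-5 + w**2)/3 = 5/3 - w**2/3)
(a(-322, -1545) - 4565928)/(r(-1737) - 2855669) = ((5/3 - 1/3*(-322)**2) - 4565928)/(955/406 - 2855669) = ((5/3 - 1/3*103684) - 4565928)/(-1159400659/406) = ((5/3 - 103684/3) - 4565928)*(-406/1159400659) = (-103679/3 - 4565928)*(-406/1159400659) = -13801463/3*(-406/1159400659) = 5603393978/3478201977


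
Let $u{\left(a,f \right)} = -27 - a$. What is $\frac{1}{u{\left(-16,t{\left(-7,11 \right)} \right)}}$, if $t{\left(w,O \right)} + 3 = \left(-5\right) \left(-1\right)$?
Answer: $- \frac{1}{11} \approx -0.090909$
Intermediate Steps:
$t{\left(w,O \right)} = 2$ ($t{\left(w,O \right)} = -3 - -5 = -3 + 5 = 2$)
$\frac{1}{u{\left(-16,t{\left(-7,11 \right)} \right)}} = \frac{1}{-27 - -16} = \frac{1}{-27 + 16} = \frac{1}{-11} = - \frac{1}{11}$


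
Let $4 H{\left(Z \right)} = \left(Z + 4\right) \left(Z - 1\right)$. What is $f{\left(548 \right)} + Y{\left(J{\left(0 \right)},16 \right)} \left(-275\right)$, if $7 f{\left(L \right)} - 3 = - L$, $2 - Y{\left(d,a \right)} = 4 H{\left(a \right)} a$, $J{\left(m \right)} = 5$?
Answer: $\frac{9235605}{7} \approx 1.3194 \cdot 10^{6}$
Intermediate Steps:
$H{\left(Z \right)} = \frac{\left(-1 + Z\right) \left(4 + Z\right)}{4}$ ($H{\left(Z \right)} = \frac{\left(Z + 4\right) \left(Z - 1\right)}{4} = \frac{\left(4 + Z\right) \left(-1 + Z\right)}{4} = \frac{\left(-1 + Z\right) \left(4 + Z\right)}{4}$)
$Y{\left(d,a \right)} = 2 - a \left(-4 + a^{2} + 3 a\right)$ ($Y{\left(d,a \right)} = 2 - 4 \left(-1 + \frac{a^{2}}{4} + \frac{3 a}{4}\right) a = 2 - \left(-4 + a^{2} + 3 a\right) a = 2 - a \left(-4 + a^{2} + 3 a\right)$)
$f{\left(L \right)} = \frac{3}{7} - \frac{L}{7}$ ($f{\left(L \right)} = \frac{3}{7} + \frac{\left(-1\right) L}{7} = \frac{3}{7} - \frac{L}{7}$)
$f{\left(548 \right)} + Y{\left(J{\left(0 \right)},16 \right)} \left(-275\right) = \left(\frac{3}{7} - \frac{548}{7}\right) + \left(2 - 16 \left(-4 + 16^{2} + 3 \cdot 16\right)\right) \left(-275\right) = \left(\frac{3}{7} - \frac{548}{7}\right) + \left(2 - 16 \left(-4 + 256 + 48\right)\right) \left(-275\right) = - \frac{545}{7} + \left(2 - 16 \cdot 300\right) \left(-275\right) = - \frac{545}{7} + \left(2 - 4800\right) \left(-275\right) = - \frac{545}{7} - -1319450 = - \frac{545}{7} + 1319450 = \frac{9235605}{7}$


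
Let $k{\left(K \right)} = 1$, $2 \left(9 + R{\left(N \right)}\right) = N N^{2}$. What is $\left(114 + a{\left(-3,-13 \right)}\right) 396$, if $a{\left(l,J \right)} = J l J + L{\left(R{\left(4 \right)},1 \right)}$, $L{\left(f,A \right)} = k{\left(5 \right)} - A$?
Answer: $-155628$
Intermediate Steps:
$R{\left(N \right)} = -9 + \frac{N^{3}}{2}$ ($R{\left(N \right)} = -9 + \frac{N N^{2}}{2} = -9 + \frac{N^{3}}{2}$)
$L{\left(f,A \right)} = 1 - A$
$a{\left(l,J \right)} = l J^{2}$ ($a{\left(l,J \right)} = J l J + \left(1 - 1\right) = l J^{2} + \left(1 - 1\right) = l J^{2} + 0 = l J^{2}$)
$\left(114 + a{\left(-3,-13 \right)}\right) 396 = \left(114 - 3 \left(-13\right)^{2}\right) 396 = \left(114 - 507\right) 396 = \left(-393\right) 396 = -155628$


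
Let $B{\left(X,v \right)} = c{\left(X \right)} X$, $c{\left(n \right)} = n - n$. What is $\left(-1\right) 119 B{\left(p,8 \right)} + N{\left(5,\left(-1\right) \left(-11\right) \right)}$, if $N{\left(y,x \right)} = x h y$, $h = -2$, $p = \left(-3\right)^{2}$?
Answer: $-110$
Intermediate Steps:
$c{\left(n \right)} = 0$
$p = 9$
$B{\left(X,v \right)} = 0$ ($B{\left(X,v \right)} = 0 X = 0$)
$N{\left(y,x \right)} = - 2 x y$ ($N{\left(y,x \right)} = x \left(-2\right) y = - 2 x y$)
$\left(-1\right) 119 B{\left(p,8 \right)} + N{\left(5,\left(-1\right) \left(-11\right) \right)} = \left(-1\right) 119 \cdot 0 - 2 \left(\left(-1\right) \left(-11\right)\right) 5 = \left(-119\right) 0 - 22 \cdot 5 = 0 - 110 = -110$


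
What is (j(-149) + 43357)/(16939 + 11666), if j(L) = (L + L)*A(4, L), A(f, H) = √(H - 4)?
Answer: 43357/28605 - 298*I*√17/9535 ≈ 1.5157 - 0.12886*I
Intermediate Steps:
A(f, H) = √(-4 + H)
j(L) = 2*L*√(-4 + L) (j(L) = (L + L)*√(-4 + L) = (2*L)*√(-4 + L) = 2*L*√(-4 + L))
(j(-149) + 43357)/(16939 + 11666) = (2*(-149)*√(-4 - 149) + 43357)/(16939 + 11666) = (2*(-149)*√(-153) + 43357)/28605 = (2*(-149)*(3*I*√17) + 43357)*(1/28605) = (-894*I*√17 + 43357)*(1/28605) = (43357 - 894*I*√17)*(1/28605) = 43357/28605 - 298*I*√17/9535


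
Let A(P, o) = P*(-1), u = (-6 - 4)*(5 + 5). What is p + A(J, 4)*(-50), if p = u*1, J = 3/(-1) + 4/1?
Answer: -50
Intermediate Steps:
u = -100 (u = -10*10 = -100)
J = 1 (J = 3*(-1) + 4*1 = -3 + 4 = 1)
A(P, o) = -P
p = -100 (p = -100*1 = -100)
p + A(J, 4)*(-50) = -100 - 1*1*(-50) = -100 - 1*(-50) = -100 + 50 = -50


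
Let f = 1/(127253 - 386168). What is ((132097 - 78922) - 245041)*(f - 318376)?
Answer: 15815959900718506/258915 ≈ 6.1086e+10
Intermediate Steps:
f = -1/258915 (f = 1/(-258915) = -1/258915 ≈ -3.8623e-6)
((132097 - 78922) - 245041)*(f - 318376) = ((132097 - 78922) - 245041)*(-1/258915 - 318376) = (53175 - 245041)*(-82432322041/258915) = -191866*(-82432322041/258915) = 15815959900718506/258915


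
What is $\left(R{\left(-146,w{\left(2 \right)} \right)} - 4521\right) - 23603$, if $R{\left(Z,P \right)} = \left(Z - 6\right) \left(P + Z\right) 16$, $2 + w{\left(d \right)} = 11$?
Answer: $305060$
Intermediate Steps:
$w{\left(d \right)} = 9$ ($w{\left(d \right)} = -2 + 11 = 9$)
$R{\left(Z,P \right)} = 16 \left(-6 + Z\right) \left(P + Z\right)$ ($R{\left(Z,P \right)} = \left(-6 + Z\right) \left(P + Z\right) 16 = 16 \left(-6 + Z\right) \left(P + Z\right)$)
$\left(R{\left(-146,w{\left(2 \right)} \right)} - 4521\right) - 23603 = \left(\left(\left(-96\right) 9 - -14016 + 16 \left(-146\right)^{2} + 16 \cdot 9 \left(-146\right)\right) - 4521\right) - 23603 = \left(\left(-864 + 14016 + 16 \cdot 21316 - 21024\right) - 4521\right) - 23603 = \left(\left(-864 + 14016 + 341056 - 21024\right) - 4521\right) - 23603 = \left(333184 - 4521\right) - 23603 = 328663 - 23603 = 305060$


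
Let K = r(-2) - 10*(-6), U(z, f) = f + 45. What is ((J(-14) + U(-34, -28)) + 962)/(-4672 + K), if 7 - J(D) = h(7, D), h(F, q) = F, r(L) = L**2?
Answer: -979/4608 ≈ -0.21246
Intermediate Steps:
U(z, f) = 45 + f
J(D) = 0 (J(D) = 7 - 1*7 = 7 - 7 = 0)
K = 64 (K = (-2)**2 - 10*(-6) = 4 + 60 = 64)
((J(-14) + U(-34, -28)) + 962)/(-4672 + K) = ((0 + (45 - 28)) + 962)/(-4672 + 64) = ((0 + 17) + 962)/(-4608) = (17 + 962)*(-1/4608) = 979*(-1/4608) = -979/4608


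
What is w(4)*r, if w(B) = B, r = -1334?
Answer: -5336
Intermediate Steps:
w(4)*r = 4*(-1334) = -5336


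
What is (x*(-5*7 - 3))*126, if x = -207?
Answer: 991116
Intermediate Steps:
(x*(-5*7 - 3))*126 = -207*(-5*7 - 3)*126 = -207*(-35 - 3)*126 = -207*(-38)*126 = 7866*126 = 991116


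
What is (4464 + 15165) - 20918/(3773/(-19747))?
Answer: 9941387/77 ≈ 1.2911e+5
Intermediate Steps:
(4464 + 15165) - 20918/(3773/(-19747)) = 19629 - 20918/(3773*(-1/19747)) = 19629 - 20918/(-77/403) = 19629 - 20918*(-403/77) = 19629 + 8429954/77 = 9941387/77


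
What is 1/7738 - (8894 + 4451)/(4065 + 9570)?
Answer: -20649995/21101526 ≈ -0.97860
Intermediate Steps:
1/7738 - (8894 + 4451)/(4065 + 9570) = 1/7738 - 13345/13635 = 1/7738 - 1*2669/2727 = 1/7738 - 2669/2727 = -20649995/21101526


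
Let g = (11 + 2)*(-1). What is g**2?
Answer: 169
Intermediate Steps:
g = -13 (g = 13*(-1) = -13)
g**2 = (-13)**2 = 169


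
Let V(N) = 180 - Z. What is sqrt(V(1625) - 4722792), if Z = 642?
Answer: 3*I*sqrt(524806) ≈ 2173.3*I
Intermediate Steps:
V(N) = -462 (V(N) = 180 - 1*642 = 180 - 642 = -462)
sqrt(V(1625) - 4722792) = sqrt(-462 - 4722792) = sqrt(-4723254) = 3*I*sqrt(524806)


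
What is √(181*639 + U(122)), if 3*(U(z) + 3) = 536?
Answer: 4*√65157/3 ≈ 340.34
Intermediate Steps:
U(z) = 527/3 (U(z) = -3 + (⅓)*536 = -3 + 536/3 = 527/3)
√(181*639 + U(122)) = √(181*639 + 527/3) = √(115659 + 527/3) = √(347504/3) = 4*√65157/3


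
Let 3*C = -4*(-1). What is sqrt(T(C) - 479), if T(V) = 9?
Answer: I*sqrt(470) ≈ 21.679*I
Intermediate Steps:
C = 4/3 (C = (-4*(-1))/3 = (1/3)*4 = 4/3 ≈ 1.3333)
sqrt(T(C) - 479) = sqrt(9 - 479) = sqrt(-470) = I*sqrt(470)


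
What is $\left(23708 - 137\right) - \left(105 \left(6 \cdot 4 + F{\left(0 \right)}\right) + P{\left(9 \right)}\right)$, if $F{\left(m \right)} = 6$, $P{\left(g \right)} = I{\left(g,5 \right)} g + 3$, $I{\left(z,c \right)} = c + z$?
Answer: $20292$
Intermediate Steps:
$P{\left(g \right)} = 3 + g \left(5 + g\right)$ ($P{\left(g \right)} = \left(5 + g\right) g + 3 = g \left(5 + g\right) + 3 = 3 + g \left(5 + g\right)$)
$\left(23708 - 137\right) - \left(105 \left(6 \cdot 4 + F{\left(0 \right)}\right) + P{\left(9 \right)}\right) = \left(23708 - 137\right) - \left(105 \left(6 \cdot 4 + 6\right) + \left(3 + 9 \left(5 + 9\right)\right)\right) = 23571 - \left(105 \left(24 + 6\right) + \left(3 + 9 \cdot 14\right)\right) = 23571 - \left(105 \cdot 30 + \left(3 + 126\right)\right) = 23571 - \left(3150 + 129\right) = 23571 - 3279 = 20292$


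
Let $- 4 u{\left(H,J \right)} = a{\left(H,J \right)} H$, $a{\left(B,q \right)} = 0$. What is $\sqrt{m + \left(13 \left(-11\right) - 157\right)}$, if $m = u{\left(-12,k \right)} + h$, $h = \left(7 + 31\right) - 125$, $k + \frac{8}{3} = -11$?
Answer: $3 i \sqrt{43} \approx 19.672 i$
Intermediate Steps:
$k = - \frac{41}{3}$ ($k = - \frac{8}{3} - 11 = - \frac{41}{3} \approx -13.667$)
$u{\left(H,J \right)} = 0$ ($u{\left(H,J \right)} = - \frac{0 H}{4} = \left(- \frac{1}{4}\right) 0 = 0$)
$h = -87$ ($h = 38 - 125 = -87$)
$m = -87$ ($m = 0 - 87 = -87$)
$\sqrt{m + \left(13 \left(-11\right) - 157\right)} = \sqrt{-87 + \left(13 \left(-11\right) - 157\right)} = \sqrt{-87 - 300} = \sqrt{-387} = 3 i \sqrt{43}$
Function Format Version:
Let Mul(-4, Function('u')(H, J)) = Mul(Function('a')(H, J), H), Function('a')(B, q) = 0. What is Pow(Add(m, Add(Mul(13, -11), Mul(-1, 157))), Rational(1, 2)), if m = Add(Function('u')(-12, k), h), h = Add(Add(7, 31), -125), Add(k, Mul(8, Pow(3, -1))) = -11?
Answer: Mul(3, I, Pow(43, Rational(1, 2))) ≈ Mul(19.672, I)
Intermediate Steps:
k = Rational(-41, 3) (k = Add(Rational(-8, 3), -11) = Rational(-41, 3) ≈ -13.667)
Function('u')(H, J) = 0 (Function('u')(H, J) = Mul(Rational(-1, 4), Mul(0, H)) = Mul(Rational(-1, 4), 0) = 0)
h = -87 (h = Add(38, -125) = -87)
m = -87 (m = Add(0, -87) = -87)
Pow(Add(m, Add(Mul(13, -11), Mul(-1, 157))), Rational(1, 2)) = Pow(Add(-87, Add(Mul(13, -11), Mul(-1, 157))), Rational(1, 2)) = Pow(Add(-87, Add(-143, -157)), Rational(1, 2)) = Pow(Add(-87, -300), Rational(1, 2)) = Pow(-387, Rational(1, 2)) = Mul(3, I, Pow(43, Rational(1, 2)))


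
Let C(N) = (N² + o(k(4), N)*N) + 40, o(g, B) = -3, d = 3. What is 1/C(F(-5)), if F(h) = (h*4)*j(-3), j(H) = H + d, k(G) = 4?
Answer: 1/40 ≈ 0.025000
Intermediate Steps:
j(H) = 3 + H (j(H) = H + 3 = 3 + H)
F(h) = 0 (F(h) = (h*4)*(3 - 3) = (4*h)*0 = 0)
C(N) = 40 + N² - 3*N (C(N) = (N² - 3*N) + 40 = 40 + N² - 3*N)
1/C(F(-5)) = 1/(40 + 0² - 3*0) = 1/(40 + 0 + 0) = 1/40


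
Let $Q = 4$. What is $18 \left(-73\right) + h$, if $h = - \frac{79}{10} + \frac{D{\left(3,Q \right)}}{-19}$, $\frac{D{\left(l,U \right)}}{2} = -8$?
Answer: $- \frac{251001}{190} \approx -1321.1$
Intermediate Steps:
$D{\left(l,U \right)} = -16$ ($D{\left(l,U \right)} = 2 \left(-8\right) = -16$)
$h = - \frac{1341}{190}$ ($h = - \frac{79}{10} - \frac{16}{-19} = \left(-79\right) \frac{1}{10} - - \frac{16}{19} = - \frac{79}{10} + \frac{16}{19} = - \frac{1341}{190} \approx -7.0579$)
$18 \left(-73\right) + h = 18 \left(-73\right) - \frac{1341}{190} = -1314 - \frac{1341}{190} = - \frac{251001}{190}$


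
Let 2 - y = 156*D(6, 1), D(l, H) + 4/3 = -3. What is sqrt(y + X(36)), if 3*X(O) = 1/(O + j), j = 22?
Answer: sqrt(20527302)/174 ≈ 26.039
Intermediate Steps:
D(l, H) = -13/3 (D(l, H) = -4/3 - 3 = -13/3)
y = 678 (y = 2 - 156*(-13)/3 = 2 - 1*(-676) = 2 + 676 = 678)
X(O) = 1/(3*(22 + O)) (X(O) = 1/(3*(O + 22)) = 1/(3*(22 + O)))
sqrt(y + X(36)) = sqrt(678 + 1/(3*(22 + 36))) = sqrt(678 + (1/3)/58) = sqrt(678 + (1/3)*(1/58)) = sqrt(678 + 1/174) = sqrt(117973/174) = sqrt(20527302)/174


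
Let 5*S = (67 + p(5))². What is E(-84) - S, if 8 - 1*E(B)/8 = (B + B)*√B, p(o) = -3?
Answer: -3776/5 + 2688*I*√21 ≈ -755.2 + 12318.0*I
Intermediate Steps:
E(B) = 64 - 16*B^(3/2) (E(B) = 64 - 8*(B + B)*√B = 64 - 8*2*B*√B = 64 - 16*B^(3/2))
S = 4096/5 (S = (67 - 3)²/5 = (⅕)*64² = (⅕)*4096 = 4096/5 ≈ 819.20)
E(-84) - S = (64 - (-2688)*I*√21) - 1*4096/5 = (64 - (-2688)*I*√21) - 4096/5 = (64 + 2688*I*√21) - 4096/5 = -3776/5 + 2688*I*√21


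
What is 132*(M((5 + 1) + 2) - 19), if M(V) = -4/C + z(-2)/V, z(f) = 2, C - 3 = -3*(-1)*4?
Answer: -12551/5 ≈ -2510.2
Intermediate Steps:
C = 15 (C = 3 - 3*(-1)*4 = 3 + 3*4 = 3 + 12 = 15)
M(V) = -4/15 + 2/V
132*(M((5 + 1) + 2) - 19) = 132*((-4/15 + 2/((5 + 1) + 2)) - 19) = 132*((-4/15 + 2/(6 + 2)) - 19) = 132*((-4/15 + 2/8) - 19) = 132*((-4/15 + 2*(⅛)) - 19) = 132*((-4/15 + ¼) - 19) = 132*(-1/60 - 19) = 132*(-1141/60) = -12551/5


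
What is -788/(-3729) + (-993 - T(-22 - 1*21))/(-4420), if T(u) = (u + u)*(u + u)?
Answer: 34765541/16482180 ≈ 2.1093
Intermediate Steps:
T(u) = 4*u² (T(u) = (2*u)*(2*u) = 4*u²)
-788/(-3729) + (-993 - T(-22 - 1*21))/(-4420) = -788/(-3729) + (-993 - 4*(-22 - 1*21)²)/(-4420) = -788*(-1/3729) + (-993 - 4*(-22 - 21)²)*(-1/4420) = 788/3729 + (-993 - 4*(-43)²)*(-1/4420) = 788/3729 + (-993 - 4*1849)*(-1/4420) = 788/3729 + (-993 - 1*7396)*(-1/4420) = 788/3729 + (-993 - 7396)*(-1/4420) = 788/3729 - 8389*(-1/4420) = 788/3729 + 8389/4420 = 34765541/16482180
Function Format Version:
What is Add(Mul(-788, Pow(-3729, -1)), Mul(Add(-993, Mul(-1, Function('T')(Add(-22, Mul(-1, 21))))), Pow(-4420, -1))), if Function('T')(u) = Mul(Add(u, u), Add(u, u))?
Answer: Rational(34765541, 16482180) ≈ 2.1093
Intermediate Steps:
Function('T')(u) = Mul(4, Pow(u, 2)) (Function('T')(u) = Mul(Mul(2, u), Mul(2, u)) = Mul(4, Pow(u, 2)))
Add(Mul(-788, Pow(-3729, -1)), Mul(Add(-993, Mul(-1, Function('T')(Add(-22, Mul(-1, 21))))), Pow(-4420, -1))) = Add(Mul(-788, Pow(-3729, -1)), Mul(Add(-993, Mul(-1, Mul(4, Pow(Add(-22, Mul(-1, 21)), 2)))), Pow(-4420, -1))) = Add(Mul(-788, Rational(-1, 3729)), Mul(Add(-993, Mul(-1, Mul(4, Pow(Add(-22, -21), 2)))), Rational(-1, 4420))) = Add(Rational(788, 3729), Mul(Add(-993, Mul(-1, Mul(4, Pow(-43, 2)))), Rational(-1, 4420))) = Add(Rational(788, 3729), Mul(Add(-993, Mul(-1, Mul(4, 1849))), Rational(-1, 4420))) = Add(Rational(788, 3729), Mul(Add(-993, Mul(-1, 7396)), Rational(-1, 4420))) = Add(Rational(788, 3729), Mul(Add(-993, -7396), Rational(-1, 4420))) = Add(Rational(788, 3729), Mul(-8389, Rational(-1, 4420))) = Add(Rational(788, 3729), Rational(8389, 4420)) = Rational(34765541, 16482180)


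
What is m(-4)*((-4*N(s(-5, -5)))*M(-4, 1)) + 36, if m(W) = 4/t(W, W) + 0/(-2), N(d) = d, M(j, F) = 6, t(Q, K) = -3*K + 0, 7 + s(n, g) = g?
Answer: 132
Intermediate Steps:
s(n, g) = -7 + g
t(Q, K) = -3*K
m(W) = -4/(3*W) (m(W) = 4/((-3*W)) + 0/(-2) = 4*(-1/(3*W)) + 0*(-½) = -4/(3*W) + 0 = -4/(3*W))
m(-4)*((-4*N(s(-5, -5)))*M(-4, 1)) + 36 = (-4/3/(-4))*(-4*(-7 - 5)*6) + 36 = (-4/3*(-¼))*(-4*(-12)*6) + 36 = (48*6)/3 + 36 = (⅓)*288 + 36 = 96 + 36 = 132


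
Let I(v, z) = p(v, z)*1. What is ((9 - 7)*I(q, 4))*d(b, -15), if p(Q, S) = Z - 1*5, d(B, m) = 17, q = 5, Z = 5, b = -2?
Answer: 0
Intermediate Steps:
p(Q, S) = 0 (p(Q, S) = 5 - 1*5 = 5 - 5 = 0)
I(v, z) = 0 (I(v, z) = 0*1 = 0)
((9 - 7)*I(q, 4))*d(b, -15) = ((9 - 7)*0)*17 = (2*0)*17 = 0*17 = 0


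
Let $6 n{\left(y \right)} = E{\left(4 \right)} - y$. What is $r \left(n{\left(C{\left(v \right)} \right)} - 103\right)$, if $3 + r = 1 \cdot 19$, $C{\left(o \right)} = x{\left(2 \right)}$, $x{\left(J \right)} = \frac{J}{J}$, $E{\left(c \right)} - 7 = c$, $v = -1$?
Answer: $- \frac{4864}{3} \approx -1621.3$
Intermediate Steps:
$E{\left(c \right)} = 7 + c$
$x{\left(J \right)} = 1$
$C{\left(o \right)} = 1$
$n{\left(y \right)} = \frac{11}{6} - \frac{y}{6}$ ($n{\left(y \right)} = \frac{\left(7 + 4\right) - y}{6} = \frac{11 - y}{6} = \frac{11}{6} - \frac{y}{6}$)
$r = 16$ ($r = -3 + 1 \cdot 19 = -3 + 19 = 16$)
$r \left(n{\left(C{\left(v \right)} \right)} - 103\right) = 16 \left(\left(\frac{11}{6} - \frac{1}{6}\right) - 103\right) = 16 \left(\frac{5}{3} - 103\right) = 16 \left(- \frac{304}{3}\right) = - \frac{4864}{3}$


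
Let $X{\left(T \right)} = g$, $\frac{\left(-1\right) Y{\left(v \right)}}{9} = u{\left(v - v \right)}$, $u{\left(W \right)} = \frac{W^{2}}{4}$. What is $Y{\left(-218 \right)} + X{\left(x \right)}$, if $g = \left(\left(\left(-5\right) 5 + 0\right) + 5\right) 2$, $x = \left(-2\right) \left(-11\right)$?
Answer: $-40$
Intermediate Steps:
$u{\left(W \right)} = \frac{W^{2}}{4}$ ($u{\left(W \right)} = W^{2} \cdot \frac{1}{4} = \frac{W^{2}}{4}$)
$x = 22$
$Y{\left(v \right)} = 0$ ($Y{\left(v \right)} = - 9 \frac{\left(v - v\right)^{2}}{4} = - 9 \frac{0^{2}}{4} = - 9 \cdot \frac{1}{4} \cdot 0 = \left(-9\right) 0 = 0$)
$g = -40$ ($g = \left(\left(-25 + 0\right) + 5\right) 2 = \left(-25 + 5\right) 2 = \left(-20\right) 2 = -40$)
$X{\left(T \right)} = -40$
$Y{\left(-218 \right)} + X{\left(x \right)} = 0 - 40 = -40$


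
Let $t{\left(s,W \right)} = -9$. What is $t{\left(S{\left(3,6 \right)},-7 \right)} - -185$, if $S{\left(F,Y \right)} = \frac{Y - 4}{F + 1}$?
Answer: $176$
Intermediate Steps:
$S{\left(F,Y \right)} = \frac{-4 + Y}{1 + F}$
$t{\left(S{\left(3,6 \right)},-7 \right)} - -185 = -9 - -185 = -9 + 185 = 176$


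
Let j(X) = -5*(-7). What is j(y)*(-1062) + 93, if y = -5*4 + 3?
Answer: -37077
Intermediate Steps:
y = -17 (y = -20 + 3 = -17)
j(X) = 35
j(y)*(-1062) + 93 = 35*(-1062) + 93 = -37170 + 93 = -37077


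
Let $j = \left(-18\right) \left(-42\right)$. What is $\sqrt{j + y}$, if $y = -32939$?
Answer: $i \sqrt{32183} \approx 179.4 i$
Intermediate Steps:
$j = 756$
$\sqrt{j + y} = \sqrt{756 - 32939} = \sqrt{-32183} = i \sqrt{32183}$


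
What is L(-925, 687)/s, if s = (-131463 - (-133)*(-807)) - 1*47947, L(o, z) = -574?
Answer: 82/40963 ≈ 0.0020018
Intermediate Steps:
s = -286741 (s = (-131463 - 1*107331) - 47947 = (-131463 - 107331) - 47947 = -238794 - 47947 = -286741)
L(-925, 687)/s = -574/(-286741) = -574*(-1/286741) = 82/40963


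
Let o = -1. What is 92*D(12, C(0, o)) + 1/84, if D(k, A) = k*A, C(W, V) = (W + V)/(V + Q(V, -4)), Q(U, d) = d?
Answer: 92741/420 ≈ 220.81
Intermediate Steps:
C(W, V) = (V + W)/(-4 + V) (C(W, V) = (W + V)/(V - 4) = (V + W)/(-4 + V))
D(k, A) = A*k
92*D(12, C(0, o)) + 1/84 = 92*(((-1 + 0)/(-4 - 1))*12) + 1/84 = 92*((-1/(-5))*12) + 1/84 = 92*(-⅕*(-1)*12) + 1/84 = 92*((⅕)*12) + 1/84 = 92*(12/5) + 1/84 = 1104/5 + 1/84 = 92741/420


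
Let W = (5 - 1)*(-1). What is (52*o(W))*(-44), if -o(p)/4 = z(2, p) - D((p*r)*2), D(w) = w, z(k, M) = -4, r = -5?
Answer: -402688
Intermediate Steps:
W = -4 (W = 4*(-1) = -4)
o(p) = 16 - 40*p (o(p) = -4*(-4 - p*(-5)*2) = -4*(-4 - (-5*p)*2) = -4*(-4 - (-10)*p) = -4*(-4 + 10*p) = 16 - 40*p)
(52*o(W))*(-44) = (52*(16 - 40*(-4)))*(-44) = (52*(16 + 160))*(-44) = (52*176)*(-44) = 9152*(-44) = -402688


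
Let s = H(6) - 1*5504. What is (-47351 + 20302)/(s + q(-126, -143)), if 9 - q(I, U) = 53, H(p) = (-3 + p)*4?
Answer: 27049/5536 ≈ 4.8860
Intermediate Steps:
H(p) = -12 + 4*p
q(I, U) = -44 (q(I, U) = 9 - 1*53 = 9 - 53 = -44)
s = -5492 (s = (-12 + 4*6) - 1*5504 = (-12 + 24) - 5504 = 12 - 5504 = -5492)
(-47351 + 20302)/(s + q(-126, -143)) = (-47351 + 20302)/(-5492 - 44) = -27049/(-5536) = -27049*(-1/5536) = 27049/5536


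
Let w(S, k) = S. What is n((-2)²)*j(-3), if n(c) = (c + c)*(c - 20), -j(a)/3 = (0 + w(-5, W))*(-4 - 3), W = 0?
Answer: 13440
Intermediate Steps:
j(a) = -105 (j(a) = -3*(0 - 5)*(-4 - 3) = -(-15)*(-7) = -3*35 = -105)
n(c) = 2*c*(-20 + c) (n(c) = (2*c)*(-20 + c) = 2*c*(-20 + c))
n((-2)²)*j(-3) = (2*(-2)²*(-20 + (-2)²))*(-105) = (2*4*(-20 + 4))*(-105) = (2*4*(-16))*(-105) = -128*(-105) = 13440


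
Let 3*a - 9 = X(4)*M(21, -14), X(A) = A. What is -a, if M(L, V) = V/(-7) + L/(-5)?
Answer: -1/15 ≈ -0.066667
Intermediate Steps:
M(L, V) = -L/5 - V/7 (M(L, V) = V*(-1/7) + L*(-1/5) = -V/7 - L/5 = -L/5 - V/7)
a = 1/15 (a = 3 + (4*(-1/5*21 - 1/7*(-14)))/3 = 3 + (4*(-21/5 + 2))/3 = 3 + (4*(-11/5))/3 = 3 + (1/3)*(-44/5) = 3 - 44/15 = 1/15 ≈ 0.066667)
-a = -1*1/15 = -1/15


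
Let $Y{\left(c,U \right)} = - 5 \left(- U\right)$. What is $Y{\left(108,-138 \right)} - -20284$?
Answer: $19594$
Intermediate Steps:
$Y{\left(c,U \right)} = 5 U$
$Y{\left(108,-138 \right)} - -20284 = 5 \left(-138\right) - -20284 = -690 + 20284 = 19594$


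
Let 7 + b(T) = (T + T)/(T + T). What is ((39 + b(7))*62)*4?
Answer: 8184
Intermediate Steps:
b(T) = -6 (b(T) = -7 + (T + T)/(T + T) = -7 + (2*T)/((2*T)) = -7 + (2*T)*(1/(2*T)) = -7 + 1 = -6)
((39 + b(7))*62)*4 = ((39 - 6)*62)*4 = (33*62)*4 = 2046*4 = 8184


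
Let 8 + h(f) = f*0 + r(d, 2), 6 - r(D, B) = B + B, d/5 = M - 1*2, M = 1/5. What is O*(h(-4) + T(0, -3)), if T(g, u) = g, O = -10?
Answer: 60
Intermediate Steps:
M = 1/5 (M = 1*(1/5) = 1/5 ≈ 0.20000)
d = -9 (d = 5*(1/5 - 1*2) = 5*(1/5 - 2) = 5*(-9/5) = -9)
r(D, B) = 6 - 2*B (r(D, B) = 6 - (B + B) = 6 - 2*B)
h(f) = -6 (h(f) = -8 + (f*0 + (6 - 2*2)) = -8 + (0 + (6 - 4)) = -8 + (0 + 2) = -8 + 2 = -6)
O*(h(-4) + T(0, -3)) = -10*(-6 + 0) = -10*(-6) = 60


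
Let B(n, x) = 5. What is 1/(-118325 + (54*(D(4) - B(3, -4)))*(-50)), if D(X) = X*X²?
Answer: -1/277625 ≈ -3.6020e-6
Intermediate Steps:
D(X) = X³
1/(-118325 + (54*(D(4) - B(3, -4)))*(-50)) = 1/(-118325 + (54*(4³ - 1*5))*(-50)) = 1/(-118325 + (54*(64 - 5))*(-50)) = 1/(-118325 + (54*59)*(-50)) = 1/(-118325 + 3186*(-50)) = 1/(-118325 - 159300) = 1/(-277625) = -1/277625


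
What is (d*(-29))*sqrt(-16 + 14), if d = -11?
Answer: 319*I*sqrt(2) ≈ 451.13*I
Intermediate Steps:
(d*(-29))*sqrt(-16 + 14) = (-11*(-29))*sqrt(-16 + 14) = 319*sqrt(-2) = 319*(I*sqrt(2)) = 319*I*sqrt(2)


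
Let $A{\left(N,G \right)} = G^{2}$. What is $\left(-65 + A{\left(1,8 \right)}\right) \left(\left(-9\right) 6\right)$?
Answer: $54$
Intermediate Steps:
$\left(-65 + A{\left(1,8 \right)}\right) \left(\left(-9\right) 6\right) = \left(-65 + 8^{2}\right) \left(\left(-9\right) 6\right) = \left(-65 + 64\right) \left(-54\right) = \left(-1\right) \left(-54\right) = 54$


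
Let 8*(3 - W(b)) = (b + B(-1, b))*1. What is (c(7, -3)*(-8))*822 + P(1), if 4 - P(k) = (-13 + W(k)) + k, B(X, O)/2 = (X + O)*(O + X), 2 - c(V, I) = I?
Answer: -262935/8 ≈ -32867.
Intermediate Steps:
c(V, I) = 2 - I
B(X, O) = 2*(O + X)**2 (B(X, O) = 2*((X + O)*(O + X)) = 2*((O + X)*(O + X)) = 2*(O + X)**2)
W(b) = 3 - (-1 + b)**2/4 - b/8 (W(b) = 3 - (b + 2*(b - 1)**2)/8 = 3 - (b + 2*(-1 + b)**2)/8 = 3 + (-(-1 + b)**2/4 - b/8) = 3 - (-1 + b)**2/4 - b/8)
P(k) = 14 - 7*k/8 + (-1 + k)**2/4 (P(k) = 4 - ((-13 + (3 - (-1 + k)**2/4 - k/8)) + k) = 4 - ((-10 - (-1 + k)**2/4 - k/8) + k) = 4 - (-10 - (-1 + k)**2/4 + 7*k/8) = 4 + (10 - 7*k/8 + (-1 + k)**2/4) = 14 - 7*k/8 + (-1 + k)**2/4)
(c(7, -3)*(-8))*822 + P(1) = ((2 - 1*(-3))*(-8))*822 + (57/4 - 11/8*1 + (1/4)*1**2) = ((2 + 3)*(-8))*822 + (57/4 - 11/8 + (1/4)*1) = (5*(-8))*822 + (57/4 - 11/8 + 1/4) = -40*822 + 105/8 = -32880 + 105/8 = -262935/8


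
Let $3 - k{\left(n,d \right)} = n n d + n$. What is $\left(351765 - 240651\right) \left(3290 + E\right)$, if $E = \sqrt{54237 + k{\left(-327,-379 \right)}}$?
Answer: $365565060 + 333342 \sqrt{4508962} \approx 1.0734 \cdot 10^{9}$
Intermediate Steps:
$k{\left(n,d \right)} = 3 - n - d n^{2}$ ($k{\left(n,d \right)} = 3 - \left(n n d + n\right) = 3 - \left(n^{2} d + n\right) = 3 - \left(d n^{2} + n\right) = 3 - \left(n + d n^{2}\right) = 3 - n - d n^{2}$)
$E = 3 \sqrt{4508962}$ ($E = \sqrt{54237 - \left(-330 - 40526091\right)} = \sqrt{54237 + \left(3 + 327 - \left(-379\right) 106929\right)} = \sqrt{54237 + \left(3 + 327 + 40526091\right)} = \sqrt{54237 + 40526421} = \sqrt{40580658} = 3 \sqrt{4508962} \approx 6370.3$)
$\left(351765 - 240651\right) \left(3290 + E\right) = \left(351765 - 240651\right) \left(3290 + 3 \sqrt{4508962}\right) = 111114 \left(3290 + 3 \sqrt{4508962}\right) = 365565060 + 333342 \sqrt{4508962}$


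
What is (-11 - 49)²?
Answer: 3600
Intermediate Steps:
(-11 - 49)² = (-60)² = 3600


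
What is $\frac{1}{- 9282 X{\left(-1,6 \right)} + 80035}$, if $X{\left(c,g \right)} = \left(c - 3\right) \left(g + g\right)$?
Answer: $\frac{1}{525571} \approx 1.9027 \cdot 10^{-6}$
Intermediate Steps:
$X{\left(c,g \right)} = 2 g \left(-3 + c\right)$ ($X{\left(c,g \right)} = \left(-3 + c\right) 2 g = 2 g \left(-3 + c\right)$)
$\frac{1}{- 9282 X{\left(-1,6 \right)} + 80035} = \frac{1}{- 9282 \cdot 2 \cdot 6 \left(-3 - 1\right) + 80035} = \frac{1}{- 9282 \cdot 2 \cdot 6 \left(-4\right) + 80035} = \frac{1}{\left(-9282\right) \left(-48\right) + 80035} = \frac{1}{445536 + 80035} = \frac{1}{525571}$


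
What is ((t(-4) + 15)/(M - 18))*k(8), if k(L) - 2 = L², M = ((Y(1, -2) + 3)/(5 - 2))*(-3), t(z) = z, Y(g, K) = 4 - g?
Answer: -121/4 ≈ -30.250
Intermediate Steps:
M = -6 (M = (((4 - 1*1) + 3)/(5 - 2))*(-3) = (((4 - 1) + 3)/3)*(-3) = ((3 + 3)*(⅓))*(-3) = (6*(⅓))*(-3) = 2*(-3) = -6)
k(L) = 2 + L²
((t(-4) + 15)/(M - 18))*k(8) = ((-4 + 15)/(-6 - 18))*(2 + 8²) = (11/(-24))*(2 + 64) = (11*(-1/24))*66 = -11/24*66 = -121/4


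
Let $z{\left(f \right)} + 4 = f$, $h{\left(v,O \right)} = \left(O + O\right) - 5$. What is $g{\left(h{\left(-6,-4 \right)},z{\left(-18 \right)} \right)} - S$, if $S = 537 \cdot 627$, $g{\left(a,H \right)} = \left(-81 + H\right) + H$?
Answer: $-336824$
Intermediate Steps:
$h{\left(v,O \right)} = -5 + 2 O$ ($h{\left(v,O \right)} = 2 O - 5 = -5 + 2 O$)
$z{\left(f \right)} = -4 + f$
$g{\left(a,H \right)} = -81 + 2 H$
$S = 336699$
$g{\left(h{\left(-6,-4 \right)},z{\left(-18 \right)} \right)} - S = \left(-81 + 2 \left(-4 - 18\right)\right) - 336699 = \left(-81 + 2 \left(-22\right)\right) - 336699 = \left(-81 - 44\right) - 336699 = -125 - 336699 = -336824$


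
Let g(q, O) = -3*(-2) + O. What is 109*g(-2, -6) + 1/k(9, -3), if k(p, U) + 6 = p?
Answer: ⅓ ≈ 0.33333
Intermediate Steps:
k(p, U) = -6 + p
g(q, O) = 6 + O
109*g(-2, -6) + 1/k(9, -3) = 109*(6 - 6) + 1/(-6 + 9) = 109*0 + 1/3 = 0 + ⅓ = ⅓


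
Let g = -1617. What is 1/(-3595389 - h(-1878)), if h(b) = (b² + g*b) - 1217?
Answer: -1/10157782 ≈ -9.8447e-8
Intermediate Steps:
h(b) = -1217 + b² - 1617*b (h(b) = (b² - 1617*b) - 1217 = -1217 + b² - 1617*b)
1/(-3595389 - h(-1878)) = 1/(-3595389 - (-1217 + (-1878)² - 1617*(-1878))) = 1/(-3595389 - (-1217 + 3526884 + 3036726)) = 1/(-3595389 - 1*6562393) = 1/(-3595389 - 6562393) = 1/(-10157782) = -1/10157782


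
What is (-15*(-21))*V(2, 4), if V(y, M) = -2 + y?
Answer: 0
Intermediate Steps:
(-15*(-21))*V(2, 4) = (-15*(-21))*(-2 + 2) = 315*0 = 0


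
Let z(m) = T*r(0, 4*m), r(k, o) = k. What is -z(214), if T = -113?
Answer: 0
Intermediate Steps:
z(m) = 0 (z(m) = -113*0 = 0)
-z(214) = -1*0 = 0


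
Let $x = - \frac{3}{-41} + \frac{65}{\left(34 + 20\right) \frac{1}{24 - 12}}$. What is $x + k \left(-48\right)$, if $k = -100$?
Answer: $\frac{1776557}{369} \approx 4814.5$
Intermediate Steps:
$x = \frac{5357}{369}$ ($x = \left(-3\right) \left(- \frac{1}{41}\right) + \frac{65}{54 \cdot \frac{1}{12}} = \frac{3}{41} + \frac{65}{54 \cdot \frac{1}{12}} = \frac{3}{41} + \frac{65}{\frac{9}{2}} = \frac{3}{41} + 65 \cdot \frac{2}{9} = \frac{3}{41} + \frac{130}{9} = \frac{5357}{369} \approx 14.518$)
$x + k \left(-48\right) = \frac{5357}{369} - -4800 = \frac{5357}{369} + 4800 = \frac{1776557}{369}$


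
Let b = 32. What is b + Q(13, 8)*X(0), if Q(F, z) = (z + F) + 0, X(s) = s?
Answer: 32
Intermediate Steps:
Q(F, z) = F + z (Q(F, z) = (F + z) + 0 = F + z)
b + Q(13, 8)*X(0) = 32 + (13 + 8)*0 = 32 + 21*0 = 32 + 0 = 32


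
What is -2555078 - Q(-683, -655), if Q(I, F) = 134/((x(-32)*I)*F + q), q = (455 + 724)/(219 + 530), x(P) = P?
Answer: -27396678575719632/10722443141 ≈ -2.5551e+6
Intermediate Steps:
q = 1179/749 ≈ 1.5741
Q(I, F) = 134/(1179/749 - 32*F*I) (Q(I, F) = 134/((-32*I)*F + 1179/749) = 134/(-32*F*I + 1179/749) = 134/(1179/749 - 32*F*I))
-2555078 - Q(-683, -655) = -2555078 - 100366/(1179 - 23968*(-655)*(-683)) = -2555078 - 100366/(1179 - 10722444320) = -2555078 - 100366/(-10722443141) = -2555078 - 100366*(-1)/10722443141 = -2555078 - 1*(-100366/10722443141) = -2555078 + 100366/10722443141 = -27396678575719632/10722443141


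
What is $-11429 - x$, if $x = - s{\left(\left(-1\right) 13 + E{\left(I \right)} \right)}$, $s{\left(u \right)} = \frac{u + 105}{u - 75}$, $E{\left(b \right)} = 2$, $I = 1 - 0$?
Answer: $- \frac{491494}{43} \approx -11430.0$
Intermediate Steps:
$I = 1$ ($I = 1 + 0 = 1$)
$s{\left(u \right)} = \frac{105 + u}{-75 + u}$
$x = \frac{47}{43}$ ($x = - \frac{105 + \left(\left(-1\right) 13 + 2\right)}{-75 + \left(\left(-1\right) 13 + 2\right)} = - \frac{105 + \left(-13 + 2\right)}{-75 + \left(-13 + 2\right)} = - \frac{105 - 11}{-75 - 11} = - \frac{94}{-86} = - \frac{\left(-1\right) 94}{86} = \left(-1\right) \left(- \frac{47}{43}\right) = \frac{47}{43} \approx 1.093$)
$-11429 - x = -11429 - \frac{47}{43} = - \frac{491494}{43}$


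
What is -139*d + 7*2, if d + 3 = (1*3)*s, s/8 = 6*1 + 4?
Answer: -32929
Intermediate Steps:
s = 80 (s = 8*(6*1 + 4) = 8*(6 + 4) = 8*10 = 80)
d = 237 (d = -3 + (1*3)*80 = -3 + 3*80 = -3 + 240 = 237)
-139*d + 7*2 = -139*237 + 7*2 = -32943 + 14 = -32929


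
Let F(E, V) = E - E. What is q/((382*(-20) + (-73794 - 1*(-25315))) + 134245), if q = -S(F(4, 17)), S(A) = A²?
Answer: 0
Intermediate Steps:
F(E, V) = 0
q = 0 (q = -1*0² = -1*0 = 0)
q/((382*(-20) + (-73794 - 1*(-25315))) + 134245) = 0/((382*(-20) + (-73794 - 1*(-25315))) + 134245) = 0/((-7640 + (-73794 + 25315)) + 134245) = 0/((-7640 - 48479) + 134245) = 0/(-56119 + 134245) = 0/78126 = 0*(1/78126) = 0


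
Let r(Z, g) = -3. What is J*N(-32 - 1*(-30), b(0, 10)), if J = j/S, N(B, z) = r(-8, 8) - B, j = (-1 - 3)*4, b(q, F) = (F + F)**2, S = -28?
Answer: -4/7 ≈ -0.57143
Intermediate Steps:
b(q, F) = 4*F**2 (b(q, F) = (2*F)**2 = 4*F**2)
j = -16 (j = -4*4 = -16)
N(B, z) = -3 - B
J = 4/7 (J = -16/(-28) = -16*(-1/28) = 4/7 ≈ 0.57143)
J*N(-32 - 1*(-30), b(0, 10)) = 4*(-3 - (-32 - 1*(-30)))/7 = 4*(-3 - (-32 + 30))/7 = 4*(-3 - 1*(-2))/7 = 4*(-3 + 2)/7 = (4/7)*(-1) = -4/7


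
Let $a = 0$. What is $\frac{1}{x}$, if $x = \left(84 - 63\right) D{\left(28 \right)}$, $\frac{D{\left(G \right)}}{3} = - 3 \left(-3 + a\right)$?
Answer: $\frac{1}{567} \approx 0.0017637$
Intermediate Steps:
$D{\left(G \right)} = 27$ ($D{\left(G \right)} = 3 \left(- 3 \left(-3 + 0\right)\right) = 3 \left(\left(-3\right) \left(-3\right)\right) = 3 \cdot 9 = 27$)
$x = 567$ ($x = \left(84 - 63\right) 27 = 21 \cdot 27 = 567$)
$\frac{1}{x} = \frac{1}{567}$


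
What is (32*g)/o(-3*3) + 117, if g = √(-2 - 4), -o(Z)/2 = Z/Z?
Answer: 117 - 16*I*√6 ≈ 117.0 - 39.192*I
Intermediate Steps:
o(Z) = -2 (o(Z) = -2*Z/Z = -2*1 = -2)
g = I*√6 (g = √(-6) = I*√6 ≈ 2.4495*I)
(32*g)/o(-3*3) + 117 = (32*(I*√6))/(-2) + 117 = -16*I*√6 + 117 = 117 - 16*I*√6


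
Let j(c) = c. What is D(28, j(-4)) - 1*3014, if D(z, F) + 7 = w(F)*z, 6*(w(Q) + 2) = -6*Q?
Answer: -2965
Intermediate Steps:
w(Q) = -2 - Q (w(Q) = -2 + (-6*Q)/6 = -2 - Q)
D(z, F) = -7 + z*(-2 - F) (D(z, F) = -7 + (-2 - F)*z = -7 + z*(-2 - F))
D(28, j(-4)) - 1*3014 = (-7 - 1*28*(2 - 4)) - 1*3014 = (-7 - 1*28*(-2)) - 3014 = (-7 + 56) - 3014 = 49 - 3014 = -2965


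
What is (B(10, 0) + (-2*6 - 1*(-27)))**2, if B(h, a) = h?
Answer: 625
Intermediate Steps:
(B(10, 0) + (-2*6 - 1*(-27)))**2 = (10 + (-2*6 - 1*(-27)))**2 = (10 + (-12 + 27))**2 = (10 + 15)**2 = 25**2 = 625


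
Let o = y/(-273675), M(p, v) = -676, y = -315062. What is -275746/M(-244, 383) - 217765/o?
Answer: -5025073037906/26622739 ≈ -1.8875e+5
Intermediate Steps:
o = 315062/273675 (o = -315062/(-273675) = -315062*(-1/273675) = 315062/273675 ≈ 1.1512)
-275746/M(-244, 383) - 217765/o = -275746/(-676) - 217765/315062/273675 = -275746*(-1/676) - 217765*273675/315062 = 137873/338 - 59596836375/315062 = -5025073037906/26622739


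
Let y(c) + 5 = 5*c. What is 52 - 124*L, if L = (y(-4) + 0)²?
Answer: -77448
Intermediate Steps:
y(c) = -5 + 5*c
L = 625 (L = ((-5 + 5*(-4)) + 0)² = ((-5 - 20) + 0)² = (-25 + 0)² = (-25)² = 625)
52 - 124*L = 52 - 124*625 = 52 - 77500 = -77448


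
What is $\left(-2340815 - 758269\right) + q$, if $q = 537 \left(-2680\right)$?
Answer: $-4538244$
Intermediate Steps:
$q = -1439160$
$\left(-2340815 - 758269\right) + q = \left(-2340815 - 758269\right) - 1439160 = -3099084 - 1439160 = -4538244$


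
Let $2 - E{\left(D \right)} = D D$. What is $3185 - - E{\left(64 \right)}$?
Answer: $-909$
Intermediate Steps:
$E{\left(D \right)} = 2 - D^{2}$ ($E{\left(D \right)} = 2 - D D = 2 - D^{2}$)
$3185 - - E{\left(64 \right)} = 3185 - - (2 - 64^{2}) = 3185 - - (2 - 4096) = 3185 - \left(-1\right) \left(-4094\right) = 3185 - 4094 = -909$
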